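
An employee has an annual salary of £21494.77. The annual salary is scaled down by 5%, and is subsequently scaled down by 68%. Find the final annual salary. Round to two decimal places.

Apply the 5% decrease: £21494.77 × 0.95 = £20420.0315.
68% decrease: £20420.0315 × 0.32 = £6534.41008 ≈ £6534.41.

£6534.41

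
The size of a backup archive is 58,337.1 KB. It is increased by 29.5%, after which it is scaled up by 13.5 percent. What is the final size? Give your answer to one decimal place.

85,745.3 KB

Each change multiplies by a factor: 1.295 × 1.135 = 1.469825.
58,337.1 × 1.469825 = 85745.3280075 ≈ 85,745.3.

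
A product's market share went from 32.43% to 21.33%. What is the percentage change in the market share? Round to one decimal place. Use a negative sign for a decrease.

The change is 21.33 − 32.43 = -11.10 percentage points.
Relative to the original 32.43%, that is -11.10 ÷ 32.43 ≈ -34.2%.

-34.2%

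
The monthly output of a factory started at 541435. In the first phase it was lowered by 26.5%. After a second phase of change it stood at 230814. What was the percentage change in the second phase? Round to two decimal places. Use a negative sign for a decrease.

-42.00%

After the first phase: 541435 × 0.735 = 397954.725.
Second-phase multiplier: 230814 ÷ 397954.725 ≈ 0.580001.
That is a change of -42.00%.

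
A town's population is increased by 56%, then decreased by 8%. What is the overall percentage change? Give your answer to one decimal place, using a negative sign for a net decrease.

43.5%

A 56% increase multiplies by 1.56.
Then an 8% decrease: 1.56 × 0.92 = 1.4352.
Overall factor 1.4352, i.e. 43.5%.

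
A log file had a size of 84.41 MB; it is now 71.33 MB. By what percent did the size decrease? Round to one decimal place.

Change: 71.33 − 84.41 = -13.08.
Relative to the original: -13.08 ÷ 84.41 ≈ -15.5%.
So the size decreased by 15.5%.

15.5%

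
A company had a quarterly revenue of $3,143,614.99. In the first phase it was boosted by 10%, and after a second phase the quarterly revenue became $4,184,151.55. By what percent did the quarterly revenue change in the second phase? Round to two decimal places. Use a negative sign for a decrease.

21.00%

After the first phase: $3,143,614.99 × 1.1 = $3457976.489.
Second-phase multiplier: $4,184,151.55 ÷ $3457976.489 ≈ 1.21.
That is a change of 21.00%.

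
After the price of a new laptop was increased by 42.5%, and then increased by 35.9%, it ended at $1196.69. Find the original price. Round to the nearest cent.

$617.94

The overall multiplier applied was 1.425 × 1.359 = 1.936575.
So the original price was $1196.69 ÷ 1.936575 ≈ $617.94.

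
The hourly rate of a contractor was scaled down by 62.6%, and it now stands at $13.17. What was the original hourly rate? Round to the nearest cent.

The overall multiplier applied was 0.374.
So the original hourly rate was $13.17 ÷ 0.374 ≈ $35.21.

$35.21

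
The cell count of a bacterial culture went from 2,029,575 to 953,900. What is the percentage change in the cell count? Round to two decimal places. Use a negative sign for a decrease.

Change: 953,900 − 2,029,575 = -1,075,675.
Relative to the original: -1,075,675 ÷ 2,029,575 ≈ -53.00%.

-53.00%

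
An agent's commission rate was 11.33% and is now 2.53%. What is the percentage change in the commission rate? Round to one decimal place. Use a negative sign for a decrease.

-77.7%

The change is 2.53 − 11.33 = -8.80 percentage points.
Relative to the original 11.33%, that is -8.80 ÷ 11.33 ≈ -77.7%.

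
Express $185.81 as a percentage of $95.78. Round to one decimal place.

$185.81 ÷ $95.78 ≈ 194.0%.

194.0%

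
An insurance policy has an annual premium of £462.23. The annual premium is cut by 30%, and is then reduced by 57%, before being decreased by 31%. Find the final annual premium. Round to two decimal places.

£96.00

Each change multiplies by a factor: 0.7 × 0.43 × 0.69 = 0.20769.
£462.23 × 0.20769 = £96.0005487 ≈ £96.00.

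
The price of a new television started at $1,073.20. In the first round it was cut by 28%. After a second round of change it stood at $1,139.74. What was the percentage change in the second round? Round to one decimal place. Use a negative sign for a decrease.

After the first round: $1,073.20 × 0.72 = $772.704.
Second-round multiplier: $1,139.74 ÷ $772.704 ≈ 1.475.
That is a change of 47.5%.

47.5%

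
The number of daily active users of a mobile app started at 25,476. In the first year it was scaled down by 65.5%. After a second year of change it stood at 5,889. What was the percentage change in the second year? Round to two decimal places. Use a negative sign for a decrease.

After the first year: 25,476 × 0.345 = 8789.22.
Second-year multiplier: 5,889 ÷ 8789.22 ≈ 0.670025.
That is a change of -33.00%.

-33.00%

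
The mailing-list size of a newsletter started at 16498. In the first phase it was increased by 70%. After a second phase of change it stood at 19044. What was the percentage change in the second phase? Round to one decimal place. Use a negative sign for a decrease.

After the first phase: 16498 × 1.7 = 28046.6.
Second-phase multiplier: 19044 ÷ 28046.6 ≈ 0.67901.
That is a change of -32.1%.

-32.1%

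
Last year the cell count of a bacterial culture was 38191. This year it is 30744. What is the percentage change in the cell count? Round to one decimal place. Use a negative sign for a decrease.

Change: 30744 − 38191 = -7447.
Relative to the original: -7447 ÷ 38191 ≈ -19.5%.

-19.5%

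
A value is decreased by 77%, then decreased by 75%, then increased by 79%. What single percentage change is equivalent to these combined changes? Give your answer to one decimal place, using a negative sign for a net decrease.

A 77% decrease multiplies by 0.23.
Then a 75% decrease: 0.23 × 0.25 = 0.0575.
Then a 79% increase: 0.0575 × 1.79 = 0.102925.
Overall factor 0.102925, i.e. -89.7%.

-89.7%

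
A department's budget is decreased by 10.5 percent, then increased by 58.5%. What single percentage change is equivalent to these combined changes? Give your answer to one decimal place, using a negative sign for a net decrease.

The combined multiplier is 0.895 × 1.585 = 1.418575.
That corresponds to an increase of 41.9%.

41.9%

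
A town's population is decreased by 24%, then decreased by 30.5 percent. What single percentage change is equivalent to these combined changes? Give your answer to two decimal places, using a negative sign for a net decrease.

A 24% decrease multiplies by 0.76.
Then a 30.5% decrease: 0.76 × 0.695 = 0.5282.
Overall factor 0.5282, i.e. -47.18%.

-47.18%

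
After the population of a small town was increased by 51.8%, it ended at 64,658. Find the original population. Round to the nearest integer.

The overall multiplier applied was 1.518.
So the original population was 64,658 ÷ 1.518 ≈ 42,594.

42,594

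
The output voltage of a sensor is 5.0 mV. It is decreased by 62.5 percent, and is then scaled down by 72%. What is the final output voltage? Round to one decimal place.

0.5 mV

Each change multiplies by a factor: 0.375 × 0.28 = 0.105.
5.0 × 0.105 = 0.525 ≈ 0.5.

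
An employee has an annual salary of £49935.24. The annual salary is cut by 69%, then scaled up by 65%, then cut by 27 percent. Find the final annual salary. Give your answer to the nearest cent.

£18645.57

Each change multiplies by a factor: 0.31 × 1.65 × 0.73 = 0.373395.
£49935.24 × 0.373395 = £18645.5689398 ≈ £18645.57.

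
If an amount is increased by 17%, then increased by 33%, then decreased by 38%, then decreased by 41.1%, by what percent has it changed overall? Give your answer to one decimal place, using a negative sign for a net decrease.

-43.2%

The combined multiplier is 1.17 × 1.33 × 0.62 × 0.589 = 0.568256598.
That corresponds to a decrease of 43.2%.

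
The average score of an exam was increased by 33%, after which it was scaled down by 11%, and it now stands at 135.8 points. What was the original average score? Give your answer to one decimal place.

Undoing the 11% decrease: 135.8 ÷ 0.89 ≈ 152.58427.
Undoing the 33% increase: 152.58427 ÷ 1.33 ≈ 114.7 points.

114.7 points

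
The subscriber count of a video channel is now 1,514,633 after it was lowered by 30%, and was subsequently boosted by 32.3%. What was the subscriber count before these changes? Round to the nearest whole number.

1,635,496

The overall multiplier applied was 0.7 × 1.323 = 0.9261.
So the original subscriber count was 1,514,633 ÷ 0.9261 ≈ 1,635,496.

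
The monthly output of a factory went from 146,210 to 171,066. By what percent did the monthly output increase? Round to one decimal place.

17.0%

Change: 171,066 − 146,210 = 24,856.
Relative to the original: 24,856 ÷ 146,210 ≈ 17.0%.
So the monthly output increased by 17.0%.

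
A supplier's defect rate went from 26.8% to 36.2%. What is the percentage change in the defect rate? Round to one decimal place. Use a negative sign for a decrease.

The change is 36.2 − 26.8 = 9.4 percentage points.
Relative to the original 26.8%, that is 9.4 ÷ 26.8 ≈ 35.1%.

35.1%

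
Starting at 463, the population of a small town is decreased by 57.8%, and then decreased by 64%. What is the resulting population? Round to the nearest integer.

70

Each change multiplies by a factor: 0.422 × 0.36 = 0.15192.
463 × 0.15192 = 70.33896 ≈ 70.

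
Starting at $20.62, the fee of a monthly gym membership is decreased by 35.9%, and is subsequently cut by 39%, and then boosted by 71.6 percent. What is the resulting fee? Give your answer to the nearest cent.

$13.84

Apply the 35.9% decrease: $20.62 × 0.641 = $13.21742.
After the 39% decrease: $13.21742 × 0.61 = $8.0626262.
After the 71.6% increase: $8.0626262 × 1.716 = $13.8354665592 ≈ $13.84.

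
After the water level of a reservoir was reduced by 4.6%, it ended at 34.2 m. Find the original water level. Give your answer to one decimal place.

The overall multiplier applied was 0.954.
So the original water level was 34.2 ÷ 0.954 ≈ 35.8 m.

35.8 m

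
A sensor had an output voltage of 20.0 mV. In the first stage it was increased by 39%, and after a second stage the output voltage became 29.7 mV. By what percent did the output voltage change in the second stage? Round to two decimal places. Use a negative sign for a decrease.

After the first stage: 20.0 × 1.39 = 27.8.
Second-stage multiplier: 29.7 ÷ 27.8 ≈ 1.068345.
That is a change of 6.83%.

6.83%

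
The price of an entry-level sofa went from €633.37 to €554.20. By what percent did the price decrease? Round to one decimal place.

12.5%

Change: €554.20 − €633.37 = -€79.17.
Relative to the original: -€79.17 ÷ €633.37 ≈ -12.5%.
So the price decreased by 12.5%.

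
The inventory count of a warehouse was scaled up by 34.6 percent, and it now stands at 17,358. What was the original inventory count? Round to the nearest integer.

The overall multiplier applied was 1.346.
So the original inventory count was 17,358 ÷ 1.346 ≈ 12,896.

12,896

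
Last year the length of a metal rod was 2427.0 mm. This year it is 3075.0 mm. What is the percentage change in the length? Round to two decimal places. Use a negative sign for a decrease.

Change: 3075.0 − 2427.0 = 648.0.
Relative to the original: 648.0 ÷ 2427.0 ≈ 26.70%.

26.70%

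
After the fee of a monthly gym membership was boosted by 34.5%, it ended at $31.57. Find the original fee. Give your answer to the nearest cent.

$23.47

The overall multiplier applied was 1.345.
So the original fee was $31.57 ÷ 1.345 ≈ $23.47.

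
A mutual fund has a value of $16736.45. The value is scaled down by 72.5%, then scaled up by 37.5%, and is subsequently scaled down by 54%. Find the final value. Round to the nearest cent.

$2911.10

Each change multiplies by a factor: 0.275 × 1.375 × 0.46 = 0.1739375.
$16736.45 × 0.1739375 = $2911.096271875 ≈ $2911.10.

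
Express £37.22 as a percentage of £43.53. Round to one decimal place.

£37.22 ÷ £43.53 ≈ 85.5%.

85.5%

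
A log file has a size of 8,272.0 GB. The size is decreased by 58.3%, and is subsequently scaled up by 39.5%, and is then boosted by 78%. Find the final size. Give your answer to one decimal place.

Each change multiplies by a factor: 0.417 × 1.395 × 1.78 = 1.0354527.
8,272.0 × 1.0354527 = 8565.2647344 ≈ 8,565.3.

8,565.3 GB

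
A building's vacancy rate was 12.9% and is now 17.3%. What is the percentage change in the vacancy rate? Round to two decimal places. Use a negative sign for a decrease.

34.11%

The change is 17.3 − 12.9 = 4.4 percentage points.
Relative to the original 12.9%, that is 4.4 ÷ 12.9 ≈ 34.11%.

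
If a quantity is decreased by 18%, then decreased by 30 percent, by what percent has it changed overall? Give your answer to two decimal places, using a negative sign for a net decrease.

The combined multiplier is 0.82 × 0.7 = 0.574.
That corresponds to a decrease of 42.60%.

-42.60%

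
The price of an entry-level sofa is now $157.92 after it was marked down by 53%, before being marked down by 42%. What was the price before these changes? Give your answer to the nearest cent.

The overall multiplier applied was 0.47 × 0.58 = 0.2726.
So the original price was $157.92 ÷ 0.2726 ≈ $579.31.

$579.31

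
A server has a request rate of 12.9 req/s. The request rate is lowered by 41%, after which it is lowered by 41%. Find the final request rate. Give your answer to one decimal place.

Each change multiplies by a factor: 0.59 × 0.59 = 0.3481.
12.9 × 0.3481 = 4.49049 ≈ 4.5.

4.5 req/s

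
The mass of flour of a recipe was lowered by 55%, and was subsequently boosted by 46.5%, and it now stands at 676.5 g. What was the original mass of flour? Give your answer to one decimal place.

1,026.2 g

Undoing the 46.5% increase: 676.5 ÷ 1.465 ≈ 461.774744.
Undoing the 55% decrease: 461.774744 ÷ 0.45 ≈ 1,026.2 g.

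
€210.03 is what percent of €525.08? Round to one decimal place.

€210.03 ÷ €525.08 ≈ 40.0%.

40.0%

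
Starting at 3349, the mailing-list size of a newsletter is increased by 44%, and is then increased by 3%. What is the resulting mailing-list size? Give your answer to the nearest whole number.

4967

Apply the 44% increase: 3349 × 1.44 = 4822.56.
3% increase: 4822.56 × 1.03 = 4967.2368 ≈ 4967.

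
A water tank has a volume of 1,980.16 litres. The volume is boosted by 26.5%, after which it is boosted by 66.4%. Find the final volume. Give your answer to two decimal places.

4,168.16 litres

Each change multiplies by a factor: 1.265 × 1.664 = 2.10496.
1,980.16 × 2.10496 = 4168.1575936 ≈ 4,168.16.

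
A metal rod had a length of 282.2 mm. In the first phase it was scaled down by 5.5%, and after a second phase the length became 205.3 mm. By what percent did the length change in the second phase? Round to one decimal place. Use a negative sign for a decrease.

After the first phase: 282.2 × 0.945 = 266.679.
Second-phase multiplier: 205.3 ÷ 266.679 ≈ 0.76984.
That is a change of -23.0%.

-23.0%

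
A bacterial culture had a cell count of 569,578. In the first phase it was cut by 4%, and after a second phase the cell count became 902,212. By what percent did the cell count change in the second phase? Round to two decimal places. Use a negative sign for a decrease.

65.00%

After the first phase: 569,578 × 0.96 = 546794.88.
Second-phase multiplier: 902,212 ÷ 546794.88 ≈ 1.650001.
That is a change of 65.00%.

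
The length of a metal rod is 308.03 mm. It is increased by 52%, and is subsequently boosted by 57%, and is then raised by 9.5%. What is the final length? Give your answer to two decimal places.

804.92 mm

Each change multiplies by a factor: 1.52 × 1.57 × 1.095 = 2.613108.
308.03 × 2.613108 = 804.91565724 ≈ 804.92.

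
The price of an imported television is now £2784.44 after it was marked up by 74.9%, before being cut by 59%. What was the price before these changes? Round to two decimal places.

£3882.97

Undoing the 59% decrease: £2784.44 ÷ 0.41 ≈ £6791.317073.
Undoing the 74.9% increase: £6791.317073 ÷ 1.749 ≈ £3882.97.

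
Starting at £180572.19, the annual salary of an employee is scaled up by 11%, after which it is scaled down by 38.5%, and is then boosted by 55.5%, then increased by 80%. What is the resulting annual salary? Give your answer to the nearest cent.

£345026.03

After the 11% increase: £180572.19 × 1.11 = £200435.1309.
38.5% decrease: £200435.1309 × 0.615 = £123267.6055035.
After the 55.5% increase: £123267.6055035 × 1.555 = £191681.1265579425.
Apply the 80% increase: £191681.1265579425 × 1.8 = £345026.0278042965 ≈ £345026.03.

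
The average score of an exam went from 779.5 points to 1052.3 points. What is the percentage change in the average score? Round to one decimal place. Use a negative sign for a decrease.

35.0%

Change: 1052.3 − 779.5 = 272.8.
Relative to the original: 272.8 ÷ 779.5 ≈ 35.0%.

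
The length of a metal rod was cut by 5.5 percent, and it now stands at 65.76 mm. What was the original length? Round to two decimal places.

69.59 mm

The overall multiplier applied was 0.945.
So the original length was 65.76 ÷ 0.945 ≈ 69.59 mm.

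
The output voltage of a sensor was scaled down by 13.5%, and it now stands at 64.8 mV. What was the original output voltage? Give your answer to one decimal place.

74.9 mV

The overall multiplier applied was 0.865.
So the original output voltage was 64.8 ÷ 0.865 ≈ 74.9 mV.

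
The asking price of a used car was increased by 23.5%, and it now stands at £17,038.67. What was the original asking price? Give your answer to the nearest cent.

The overall multiplier applied was 1.235.
So the original asking price was £17,038.67 ÷ 1.235 ≈ £13,796.49.

£13,796.49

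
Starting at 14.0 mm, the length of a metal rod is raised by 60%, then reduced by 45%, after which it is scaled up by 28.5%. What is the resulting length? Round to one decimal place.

15.8 mm

60% increase: 14.0 × 1.6 = 22.4.
After the 45% decrease: 22.4 × 0.55 = 12.32.
After the 28.5% increase: 12.32 × 1.285 = 15.8312 ≈ 15.8.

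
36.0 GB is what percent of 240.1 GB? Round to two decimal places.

36.0 GB ÷ 240.1 GB ≈ 14.99%.

14.99%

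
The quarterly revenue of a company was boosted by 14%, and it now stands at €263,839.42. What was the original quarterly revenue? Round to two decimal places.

The overall multiplier applied was 1.14.
So the original quarterly revenue was €263,839.42 ÷ 1.14 ≈ €231,438.09.

€231,438.09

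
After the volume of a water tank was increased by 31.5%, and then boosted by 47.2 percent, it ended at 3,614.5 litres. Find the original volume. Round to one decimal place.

1,867.3 litres

Undoing the 47.2% increase: 3,614.5 ÷ 1.472 ≈ 2455.502717.
Undoing the 31.5% increase: 2455.502717 ÷ 1.315 ≈ 1,867.3 litres.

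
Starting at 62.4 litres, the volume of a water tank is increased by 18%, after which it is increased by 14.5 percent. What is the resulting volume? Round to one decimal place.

Each change multiplies by a factor: 1.18 × 1.145 = 1.3511.
62.4 × 1.3511 = 84.30864 ≈ 84.3.

84.3 litres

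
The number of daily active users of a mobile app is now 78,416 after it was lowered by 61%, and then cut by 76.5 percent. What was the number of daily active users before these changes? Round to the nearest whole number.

The overall multiplier applied was 0.39 × 0.235 = 0.09165.
So the original number of daily active users was 78,416 ÷ 0.09165 ≈ 855,603.

855,603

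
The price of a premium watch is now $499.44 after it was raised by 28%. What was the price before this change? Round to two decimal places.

$390.19

The overall multiplier applied was 1.28.
So the original price was $499.44 ÷ 1.28 ≈ $390.19.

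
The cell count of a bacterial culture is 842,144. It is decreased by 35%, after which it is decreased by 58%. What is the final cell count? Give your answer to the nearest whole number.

229,905

Apply the 35% decrease: 842,144 × 0.65 = 547393.6.
58% decrease: 547393.6 × 0.42 = 229905.312 ≈ 229,905.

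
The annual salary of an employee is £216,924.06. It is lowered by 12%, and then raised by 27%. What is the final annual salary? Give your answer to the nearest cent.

12% decrease: £216,924.06 × 0.88 = £190893.1728.
27% increase: £190893.1728 × 1.27 = £242434.329456 ≈ £242,434.33.

£242,434.33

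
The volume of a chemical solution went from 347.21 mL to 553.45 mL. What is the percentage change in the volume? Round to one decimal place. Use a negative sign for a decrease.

Change: 553.45 − 347.21 = 206.24.
Relative to the original: 206.24 ÷ 347.21 ≈ 59.4%.

59.4%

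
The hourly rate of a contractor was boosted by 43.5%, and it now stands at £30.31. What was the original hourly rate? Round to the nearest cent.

£21.12

The overall multiplier applied was 1.435.
So the original hourly rate was £30.31 ÷ 1.435 ≈ £21.12.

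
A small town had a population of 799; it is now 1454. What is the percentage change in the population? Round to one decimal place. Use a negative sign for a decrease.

Change: 1454 − 799 = 655.
Relative to the original: 655 ÷ 799 ≈ 82.0%.

82.0%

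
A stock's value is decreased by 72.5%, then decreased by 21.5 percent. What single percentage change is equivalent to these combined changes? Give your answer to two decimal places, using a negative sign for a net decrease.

The combined multiplier is 0.275 × 0.785 = 0.215875.
That corresponds to a decrease of 78.41%.

-78.41%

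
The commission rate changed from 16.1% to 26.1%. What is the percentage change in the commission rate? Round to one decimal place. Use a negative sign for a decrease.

62.1%

The change is 26.1 − 16.1 = 10.0 percentage points.
Relative to the original 16.1%, that is 10.0 ÷ 16.1 ≈ 62.1%.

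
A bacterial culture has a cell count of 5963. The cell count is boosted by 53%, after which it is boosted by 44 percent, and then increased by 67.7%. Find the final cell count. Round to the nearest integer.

Each change multiplies by a factor: 1.53 × 1.44 × 1.677 = 3.6947664.
5963 × 3.6947664 = 22031.8920432 ≈ 22032.

22032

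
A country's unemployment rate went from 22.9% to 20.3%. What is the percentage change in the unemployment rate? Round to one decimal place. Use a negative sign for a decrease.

The change is 20.3 − 22.9 = -2.6 percentage points.
Relative to the original 22.9%, that is -2.6 ÷ 22.9 ≈ -11.4%.

-11.4%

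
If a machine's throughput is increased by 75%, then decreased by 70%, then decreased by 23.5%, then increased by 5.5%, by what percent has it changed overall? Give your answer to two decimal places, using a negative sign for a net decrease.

The combined multiplier is 1.75 × 0.3 × 0.765 × 1.055 = 0.423714375.
That corresponds to a decrease of 57.63%.

-57.63%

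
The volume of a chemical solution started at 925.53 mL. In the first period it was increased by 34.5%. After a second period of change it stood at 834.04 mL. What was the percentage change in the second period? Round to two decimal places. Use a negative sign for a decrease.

After the first period: 925.53 × 1.345 = 1244.83785.
Second-period multiplier: 834.04 ÷ 1244.83785 ≈ 0.669999.
That is a change of -33.00%.

-33.00%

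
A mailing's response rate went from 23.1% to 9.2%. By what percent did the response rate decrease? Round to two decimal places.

The change is 9.2 − 23.1 = -13.9 percentage points.
Relative to the original 23.1%, that is -13.9 ÷ 23.1 ≈ -60.17%.
So the response rate fell by 60.17%.

60.17%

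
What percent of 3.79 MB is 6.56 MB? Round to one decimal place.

6.56 MB ÷ 3.79 MB ≈ 173.1%.

173.1%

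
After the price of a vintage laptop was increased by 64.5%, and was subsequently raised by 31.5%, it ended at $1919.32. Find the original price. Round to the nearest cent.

$887.27

The overall multiplier applied was 1.645 × 1.315 = 2.163175.
So the original price was $1919.32 ÷ 2.163175 ≈ $887.27.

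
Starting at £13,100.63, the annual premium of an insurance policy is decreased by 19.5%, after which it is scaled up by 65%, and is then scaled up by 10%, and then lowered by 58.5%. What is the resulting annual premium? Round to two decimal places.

19.5% decrease: £13,100.63 × 0.805 = £10546.00715.
After the 65% increase: £10546.00715 × 1.65 = £17400.9117975.
After the 10% increase: £17400.9117975 × 1.1 = £19141.00297725.
58.5% decrease: £19141.00297725 × 0.415 = £7943.51623555875 ≈ £7,943.52.

£7,943.52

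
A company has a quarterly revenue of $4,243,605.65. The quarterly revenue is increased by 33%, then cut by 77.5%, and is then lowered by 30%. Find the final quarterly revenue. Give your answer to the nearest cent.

Each change multiplies by a factor: 1.33 × 0.225 × 0.7 = 0.209475.
$4,243,605.65 × 0.209475 = $888929.29353375 ≈ $888,929.29.

$888,929.29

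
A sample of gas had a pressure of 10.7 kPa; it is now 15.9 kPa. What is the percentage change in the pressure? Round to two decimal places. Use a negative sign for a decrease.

Change: 15.9 − 10.7 = 5.2.
Relative to the original: 5.2 ÷ 10.7 ≈ 48.60%.

48.60%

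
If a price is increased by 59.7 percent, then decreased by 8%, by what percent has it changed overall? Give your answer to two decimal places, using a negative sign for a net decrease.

A 59.7% increase multiplies by 1.597.
Then an 8% decrease: 1.597 × 0.92 = 1.46924.
Overall factor 1.46924, i.e. 46.92%.

46.92%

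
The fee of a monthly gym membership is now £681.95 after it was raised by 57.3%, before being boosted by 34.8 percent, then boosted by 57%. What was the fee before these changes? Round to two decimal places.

Undoing the 57% increase: £681.95 ÷ 1.57 ≈ £434.363057.
Undoing the 34.8% increase: £434.363057 ÷ 1.348 ≈ £322.227787.
Undoing the 57.3% increase: £322.227787 ÷ 1.573 ≈ £204.85.

£204.85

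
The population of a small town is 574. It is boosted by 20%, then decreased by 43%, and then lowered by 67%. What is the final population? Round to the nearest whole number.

Each change multiplies by a factor: 1.2 × 0.57 × 0.33 = 0.22572.
574 × 0.22572 = 129.56328 ≈ 130.

130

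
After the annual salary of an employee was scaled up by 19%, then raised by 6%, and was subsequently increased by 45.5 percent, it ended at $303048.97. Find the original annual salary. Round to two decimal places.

$165118.98

The overall multiplier applied was 1.19 × 1.06 × 1.455 = 1.835337.
So the original annual salary was $303048.97 ÷ 1.835337 ≈ $165118.98.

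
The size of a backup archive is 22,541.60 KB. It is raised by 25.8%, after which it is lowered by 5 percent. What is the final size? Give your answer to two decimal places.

Apply the 25.8% increase: 22,541.60 × 1.258 = 28357.3328.
Apply the 5% decrease: 28357.3328 × 0.95 = 26939.46616 ≈ 26,939.47.

26,939.47 KB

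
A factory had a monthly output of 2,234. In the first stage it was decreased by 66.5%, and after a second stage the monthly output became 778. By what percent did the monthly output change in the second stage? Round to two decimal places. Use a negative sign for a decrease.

After the first stage: 2,234 × 0.335 = 748.39.
Second-stage multiplier: 778 ÷ 748.39 ≈ 1.039565.
That is a change of 3.96%.

3.96%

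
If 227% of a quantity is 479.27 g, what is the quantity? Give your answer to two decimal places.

211.13 g

479.27 g ÷ 2.27 ≈ 211.13 g.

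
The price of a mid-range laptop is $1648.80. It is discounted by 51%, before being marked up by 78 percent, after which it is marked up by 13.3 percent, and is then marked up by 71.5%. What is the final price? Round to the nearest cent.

$2794.33

After the 51% decrease: $1648.80 × 0.49 = $807.912.
After the 78% increase: $807.912 × 1.78 = $1438.08336.
After the 13.3% increase: $1438.08336 × 1.133 = $1629.34844688.
After the 71.5% increase: $1629.34844688 × 1.715 = $2794.3325863992 ≈ $2794.33.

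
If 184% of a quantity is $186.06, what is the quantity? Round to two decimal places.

$101.12

$186.06 ÷ 1.84 ≈ $101.12.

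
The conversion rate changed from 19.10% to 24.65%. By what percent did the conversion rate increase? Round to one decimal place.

The change is 24.65 − 19.10 = 5.55 percentage points.
Relative to the original 19.10%, that is 5.55 ÷ 19.10 ≈ 29.1%.
So the conversion rate rose by 29.1%.

29.1%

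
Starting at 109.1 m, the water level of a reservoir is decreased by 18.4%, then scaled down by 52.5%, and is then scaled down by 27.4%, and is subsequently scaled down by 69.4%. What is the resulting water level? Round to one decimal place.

9.4 m

18.4% decrease: 109.1 × 0.816 = 89.0256.
After the 52.5% decrease: 89.0256 × 0.475 = 42.28716.
Apply the 27.4% decrease: 42.28716 × 0.726 = 30.70047816.
After the 69.4% decrease: 30.70047816 × 0.306 = 9.39434631696 ≈ 9.4.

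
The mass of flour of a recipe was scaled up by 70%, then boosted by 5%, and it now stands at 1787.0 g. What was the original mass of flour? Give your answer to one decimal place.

1001.1 g

The overall multiplier applied was 1.7 × 1.05 = 1.785.
So the original mass of flour was 1787.0 ÷ 1.785 ≈ 1001.1 g.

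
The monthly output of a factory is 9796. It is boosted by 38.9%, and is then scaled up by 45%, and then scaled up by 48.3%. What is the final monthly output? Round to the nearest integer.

29259

Apply the 38.9% increase: 9796 × 1.389 = 13606.644.
After the 45% increase: 13606.644 × 1.45 = 19729.6338.
After the 48.3% increase: 19729.6338 × 1.483 = 29259.0469254 ≈ 29259.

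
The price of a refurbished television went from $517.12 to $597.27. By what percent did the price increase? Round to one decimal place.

15.5%

Change: $597.27 − $517.12 = $80.15.
Relative to the original: $80.15 ÷ $517.12 ≈ 15.5%.
So the price increased by 15.5%.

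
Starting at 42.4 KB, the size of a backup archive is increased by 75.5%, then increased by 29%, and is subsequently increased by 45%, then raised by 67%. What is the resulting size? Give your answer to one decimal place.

Apply the 75.5% increase: 42.4 × 1.755 = 74.412.
Apply the 29% increase: 74.412 × 1.29 = 95.99148.
45% increase: 95.99148 × 1.45 = 139.187646.
Apply the 67% increase: 139.187646 × 1.67 = 232.44336882 ≈ 232.4.

232.4 KB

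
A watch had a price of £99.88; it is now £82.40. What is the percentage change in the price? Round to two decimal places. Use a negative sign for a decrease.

Change: £82.40 − £99.88 = -£17.48.
Relative to the original: -£17.48 ÷ £99.88 ≈ -17.50%.

-17.50%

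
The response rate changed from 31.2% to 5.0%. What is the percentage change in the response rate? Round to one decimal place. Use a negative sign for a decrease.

The change is 5.0 − 31.2 = -26.2 percentage points.
Relative to the original 31.2%, that is -26.2 ÷ 31.2 ≈ -84.0%.

-84.0%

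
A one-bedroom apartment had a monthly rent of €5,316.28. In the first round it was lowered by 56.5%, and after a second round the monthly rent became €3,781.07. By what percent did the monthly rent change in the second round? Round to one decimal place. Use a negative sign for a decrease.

63.5%

After the first round: €5,316.28 × 0.435 = €2312.5818.
Second-round multiplier: €3,781.07 ÷ €2312.5818 ≈ 1.635.
That is a change of 63.5%.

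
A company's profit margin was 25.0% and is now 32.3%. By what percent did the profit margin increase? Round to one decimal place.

29.2%

The change is 32.3 − 25.0 = 7.3 percentage points.
Relative to the original 25.0%, that is 7.3 ÷ 25.0 = 29.2%.
So the profit margin rose by 29.2%.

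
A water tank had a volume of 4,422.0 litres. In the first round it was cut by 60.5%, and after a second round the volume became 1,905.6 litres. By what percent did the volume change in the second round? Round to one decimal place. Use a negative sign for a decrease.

9.1%

After the first round: 4,422.0 × 0.395 = 1746.69.
Second-round multiplier: 1,905.6 ÷ 1746.69 ≈ 1.09098.
That is a change of 9.1%.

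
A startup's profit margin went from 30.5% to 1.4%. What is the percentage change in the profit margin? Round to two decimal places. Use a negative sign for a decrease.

-95.41%

The change is 1.4 − 30.5 = -29.1 percentage points.
Relative to the original 30.5%, that is -29.1 ÷ 30.5 ≈ -95.41%.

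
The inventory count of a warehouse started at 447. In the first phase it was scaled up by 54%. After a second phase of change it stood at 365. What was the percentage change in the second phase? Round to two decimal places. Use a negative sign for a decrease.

-46.98%

After the first phase: 447 × 1.54 = 688.38.
Second-phase multiplier: 365 ÷ 688.38 ≈ 0.53023.
That is a change of -46.98%.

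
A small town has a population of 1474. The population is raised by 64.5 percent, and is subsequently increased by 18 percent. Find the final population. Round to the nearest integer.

2861

Each change multiplies by a factor: 1.645 × 1.18 = 1.9411.
1474 × 1.9411 = 2861.1814 ≈ 2861.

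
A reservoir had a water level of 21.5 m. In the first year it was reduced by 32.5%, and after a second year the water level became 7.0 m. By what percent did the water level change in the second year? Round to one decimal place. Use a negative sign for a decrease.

-51.8%

After the first year: 21.5 × 0.675 = 14.5125.
Second-year multiplier: 7.0 ÷ 14.5125 ≈ 0.48234.
That is a change of -51.8%.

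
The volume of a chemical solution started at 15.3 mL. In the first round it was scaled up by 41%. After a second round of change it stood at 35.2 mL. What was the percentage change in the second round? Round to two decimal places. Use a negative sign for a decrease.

63.17%

After the first round: 15.3 × 1.41 = 21.573.
Second-round multiplier: 35.2 ÷ 21.573 ≈ 1.631669.
That is a change of 63.17%.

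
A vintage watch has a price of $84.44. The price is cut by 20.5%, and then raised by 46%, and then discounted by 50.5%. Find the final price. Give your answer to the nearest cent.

$48.51

20.5% decrease: $84.44 × 0.795 = $67.1298.
46% increase: $67.1298 × 1.46 = $98.009508.
After the 50.5% decrease: $98.009508 × 0.495 = $48.51470646 ≈ $48.51.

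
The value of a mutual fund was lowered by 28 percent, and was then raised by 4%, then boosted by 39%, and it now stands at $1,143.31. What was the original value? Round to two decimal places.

Undoing the 39% increase: $1,143.31 ÷ 1.39 ≈ $822.52518.
Undoing the 4% increase: $822.52518 ÷ 1.04 ≈ $790.889596.
Undoing the 28% decrease: $790.889596 ÷ 0.72 ≈ $1,098.46.

$1,098.46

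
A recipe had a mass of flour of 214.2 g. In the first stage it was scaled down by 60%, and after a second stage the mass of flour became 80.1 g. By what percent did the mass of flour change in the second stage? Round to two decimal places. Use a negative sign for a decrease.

After the first stage: 214.2 × 0.4 = 85.68.
Second-stage multiplier: 80.1 ÷ 85.68 ≈ 0.934874.
That is a change of -6.51%.

-6.51%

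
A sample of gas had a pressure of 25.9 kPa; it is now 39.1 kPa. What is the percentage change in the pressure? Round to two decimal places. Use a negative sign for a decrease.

50.97%

Change: 39.1 − 25.9 = 13.2.
Relative to the original: 13.2 ÷ 25.9 ≈ 50.97%.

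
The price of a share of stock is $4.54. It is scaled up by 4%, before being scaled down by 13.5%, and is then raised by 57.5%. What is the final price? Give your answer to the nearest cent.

$6.43

Apply the 4% increase: $4.54 × 1.04 = $4.7216.
13.5% decrease: $4.7216 × 0.865 = $4.084184.
Apply the 57.5% increase: $4.084184 × 1.575 = $6.4325898 ≈ $6.43.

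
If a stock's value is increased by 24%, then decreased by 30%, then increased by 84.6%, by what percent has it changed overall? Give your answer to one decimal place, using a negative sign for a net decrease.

60.2%

A 24% increase multiplies by 1.24.
Then a 30% decrease: 1.24 × 0.7 = 0.868.
Then an 84.6% increase: 0.868 × 1.846 = 1.602328.
Overall factor 1.602328, i.e. 60.2%.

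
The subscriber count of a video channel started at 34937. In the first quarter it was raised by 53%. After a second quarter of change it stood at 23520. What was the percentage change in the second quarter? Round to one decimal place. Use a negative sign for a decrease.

After the first quarter: 34937 × 1.53 = 53453.61.
Second-quarter multiplier: 23520 ÷ 53453.61 ≈ 0.44001.
That is a change of -56.0%.

-56.0%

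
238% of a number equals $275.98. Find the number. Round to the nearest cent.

$115.96

$275.98 ÷ 2.38 ≈ $115.96.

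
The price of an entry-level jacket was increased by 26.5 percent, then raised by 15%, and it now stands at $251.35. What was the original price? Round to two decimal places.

$172.78

The overall multiplier applied was 1.265 × 1.15 = 1.45475.
So the original price was $251.35 ÷ 1.45475 ≈ $172.78.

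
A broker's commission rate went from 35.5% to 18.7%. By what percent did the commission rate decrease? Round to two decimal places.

The change is 18.7 − 35.5 = -16.8 percentage points.
Relative to the original 35.5%, that is -16.8 ÷ 35.5 ≈ -47.32%.
So the commission rate fell by 47.32%.

47.32%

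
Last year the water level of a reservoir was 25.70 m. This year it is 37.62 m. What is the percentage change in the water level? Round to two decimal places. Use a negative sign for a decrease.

46.38%

Change: 37.62 − 25.70 = 11.92.
Relative to the original: 11.92 ÷ 25.70 ≈ 46.38%.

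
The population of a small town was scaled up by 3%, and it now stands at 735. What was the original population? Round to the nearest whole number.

The overall multiplier applied was 1.03.
So the original population was 735 ÷ 1.03 ≈ 714.

714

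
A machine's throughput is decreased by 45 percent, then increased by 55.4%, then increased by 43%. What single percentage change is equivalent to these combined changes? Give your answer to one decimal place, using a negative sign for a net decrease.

The combined multiplier is 0.55 × 1.554 × 1.43 = 1.222221.
That corresponds to an increase of 22.2%.

22.2%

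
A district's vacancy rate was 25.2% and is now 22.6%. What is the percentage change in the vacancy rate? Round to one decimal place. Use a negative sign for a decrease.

The change is 22.6 − 25.2 = -2.6 percentage points.
Relative to the original 25.2%, that is -2.6 ÷ 25.2 ≈ -10.3%.

-10.3%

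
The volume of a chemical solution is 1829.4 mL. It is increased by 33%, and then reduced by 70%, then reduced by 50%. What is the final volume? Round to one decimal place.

Apply the 33% increase: 1829.4 × 1.33 = 2433.102.
Apply the 70% decrease: 2433.102 × 0.3 = 729.9306.
50% decrease: 729.9306 × 0.5 = 364.9653 ≈ 365.0.

365.0 mL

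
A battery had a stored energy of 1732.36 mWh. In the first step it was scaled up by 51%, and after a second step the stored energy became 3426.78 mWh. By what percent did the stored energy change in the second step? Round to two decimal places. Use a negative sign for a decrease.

31.00%

After the first step: 1732.36 × 1.51 = 2615.8636.
Second-step multiplier: 3426.78 ÷ 2615.8636 ≈ 1.309999.
That is a change of 31.00%.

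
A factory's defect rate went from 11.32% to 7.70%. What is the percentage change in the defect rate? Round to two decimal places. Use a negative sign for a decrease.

The change is 7.70 − 11.32 = -3.62 percentage points.
Relative to the original 11.32%, that is -3.62 ÷ 11.32 ≈ -31.98%.

-31.98%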